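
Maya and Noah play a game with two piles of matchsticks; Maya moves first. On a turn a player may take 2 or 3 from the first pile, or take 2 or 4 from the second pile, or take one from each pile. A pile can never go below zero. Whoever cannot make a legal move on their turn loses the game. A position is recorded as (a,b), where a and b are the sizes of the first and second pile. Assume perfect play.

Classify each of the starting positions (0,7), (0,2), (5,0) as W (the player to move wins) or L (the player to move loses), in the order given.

Label each position W (a win for the player to move) or L (a loss). A position with no legal move is L; any other position is W exactly when some move reaches an L, and L when every move reaches a W.
No move ever increases a pile, so every position that can arise here has a ≤ 5 and b ≤ 7; it is enough to label the cells with 0 ≤ a ≤ 5 and 0 ≤ b ≤ 7.
Every move lowers a or b (never raises either), so fill the grid row by row in increasing a, and left to right within a row: each cell's successors are then already labelled.
      b=0  b=1  b=2  b=3  b=4  b=5  b=6  b=7
a=0:    L    L    W    W    W    W    L    L
a=1:    L    W    W    L    W    W    L    W
a=2:    W    W    L    L    W    W    W    W
a=3:    W    W    L    W    W    L    W    W
a=4:    W    L    W    W    L    W    W    L
a=5:    L    L    W    W    W    W    L    L
Cells with no legal move (terminal, hence L): (0,0), (0,1), (1,0).
The remaining L cells, each justified by listing all of its moves:
(0,6): →(0,4)(W), (0,2)(W) — all W, so L
(0,7): →(0,5)(W), (0,3)(W) — all W, so L
(1,3): →(1,1)(W), (0,2)(W) — all W, so L
(1,6): →(1,4)(W), (1,2)(W), (0,5)(W) — all W, so L
(2,2): →(0,2)(W), (2,0)(W), (1,1)(W) — all W, so L
(2,3): →(0,3)(W), (2,1)(W), (1,2)(W) — all W, so L
(3,2): →(1,2)(W), (0,2)(W), (3,0)(W), (2,1)(W) — all W, so L
(3,5): →(1,5)(W), (0,5)(W), (3,3)(W), (3,1)(W), (2,4)(W) — all W, so L
(4,1): →(2,1)(W), (1,1)(W), (3,0)(W) — all W, so L
(4,4): →(2,4)(W), (1,4)(W), (4,2)(W), (4,0)(W), (3,3)(W) — all W, so L
(4,7): →(2,7)(W), (1,7)(W), (4,5)(W), (4,3)(W), (3,6)(W) — all W, so L
(5,0): →(3,0)(W), (2,0)(W) — all W, so L
(5,1): →(3,1)(W), (2,1)(W), (4,0)(W) — all W, so L
(5,6): →(3,6)(W), (2,6)(W), (5,4)(W), (5,2)(W), (4,5)(W) — all W, so L
(5,7): →(3,7)(W), (2,7)(W), (5,5)(W), (5,3)(W), (4,6)(W) — all W, so L
Every other cell has at least one move into one of the L cells above, so it is W.
(0,7): one of the L cells justified above, so L
(0,2): the move to (0,0) reaches an L cell, so W
(5,0): one of the L cells justified above, so L

(0,7): L, (0,2): W, (5,0): L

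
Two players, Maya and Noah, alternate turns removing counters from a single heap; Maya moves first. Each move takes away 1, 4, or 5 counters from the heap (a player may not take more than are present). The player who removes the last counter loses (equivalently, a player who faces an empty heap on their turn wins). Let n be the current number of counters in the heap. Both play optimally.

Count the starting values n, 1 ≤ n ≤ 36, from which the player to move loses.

10

Compute win/loss labels from the base case upward. A position with no move is W. Any other position is W if it can reach an L in one move, else L.
n=0: no move; the opponent has just taken the last counter and therefore loses → W
n=1: only reaches 0(W), which is W → L
n=2: reaches L-position 1 → W
n=3: only reaches 2(W), which is W → L
n=4: reaches L-position 3 → W
n=5: reaches L-position 1 → W
n=6: reaches L-position 1 → W
n=7: reaches L-position 3 → W
n=8: reaches L-position 3 → W
n=9: only reaches 8(W), 5(W), 4(W), all W → L
n=10: reaches L-position 9 → W
n=11: only reaches 10(W), 7(W), 6(W), all W → L
n=12: reaches L-position 11 → W
n=13: reaches L-position 9 → W
n=14: reaches L-position 9 → W
n=15: reaches L-position 11 → W
n=16: reaches L-position 11 → W
n=17: only reaches 16(W), 13(W), 12(W), all W → L
n=18: reaches L-position 17 → W
n=19: only reaches 18(W), 15(W), 14(W), all W → L
n=20: reaches L-position 19 → W
n=21: reaches L-position 17 → W
n=22: reaches L-position 17 → W
n=23: reaches L-position 19 → W
n=24: reaches L-position 19 → W
n=25: only reaches 24(W), 21(W), 20(W), all W → L
n=26: reaches L-position 25 → W
n=27: only reaches 26(W), 23(W), 22(W), all W → L
n=28: reaches L-position 27 → W
n=29: reaches L-position 25 → W
n=30: reaches L-position 25 → W
n=31: reaches L-position 27 → W
n=32: reaches L-position 27 → W
n=33: only reaches 32(W), 29(W), 28(W), all W → L
n=34: reaches L-position 33 → W
n=35: only reaches 34(W), 31(W), 30(W), all W → L
n=36: reaches L-position 35 → W
L entries with 1 ≤ n ≤ 36 (the range starts at n=1): n = 1, 3, 9, 11, 17, 19, 25, 27, 33, 35; that makes 10.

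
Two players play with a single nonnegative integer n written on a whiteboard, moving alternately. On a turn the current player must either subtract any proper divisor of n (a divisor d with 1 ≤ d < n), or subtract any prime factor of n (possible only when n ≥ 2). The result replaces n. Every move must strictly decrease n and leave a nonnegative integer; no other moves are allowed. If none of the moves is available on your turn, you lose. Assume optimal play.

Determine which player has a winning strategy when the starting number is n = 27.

Use the standard recursion: the mover loses at a terminal position; elsewhere, the mover wins exactly when some move hands the opponent an L position.
n=0: no move → L
n=1: no move → L
n=2: reaches L-position 0 → W
n=3: reaches L-position 0 → W
n=4: only reaches 2(W), 3(W), all W → L
n=5: reaches L-position 0 → W
n=6: reaches L-position 4 → W
n=7: reaches L-position 0 → W
n=8: reaches L-position 4 → W
n=9: only reaches 6(W), 8(W), all W → L
n=10: reaches L-position 9 → W
n=11: reaches L-position 0 → W
n=12: reaches L-position 9 → W
n=13: reaches L-position 0 → W
n=14: only reaches 7(W), 12(W), 13(W), all W → L
n=15: reaches L-position 14 → W
n=16: reaches L-position 14 → W
n=17: reaches L-position 0 → W
n=18: reaches L-position 9 → W
n=19: reaches L-position 0 → W
n=20: only reaches 10(W), 15(W), 16(W), 18(W), 19(W), all W → L
n=21: reaches L-position 14 → W
n=22: reaches L-position 20 → W
n=23: reaches L-position 0 → W
n=24: reaches L-position 20 → W
n=25: reaches L-position 20 → W
n=26: only reaches 13(W), 24(W), 25(W), all W → L
n=27: reaches L-position 26 → W
The starting position 27 is W: the player to move should move to 26, handing over an L position.

The first player wins.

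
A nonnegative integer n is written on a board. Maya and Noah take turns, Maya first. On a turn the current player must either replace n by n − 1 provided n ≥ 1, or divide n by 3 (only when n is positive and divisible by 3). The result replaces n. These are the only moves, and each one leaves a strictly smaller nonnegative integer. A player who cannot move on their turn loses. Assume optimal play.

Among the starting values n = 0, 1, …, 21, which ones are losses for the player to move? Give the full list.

Work bottom-up. With no move the player to move loses. Otherwise the position is W if at least one move leads to an L position for the opponent, and L if every move leads to a W.
n=0: no move → L
n=1: can move to 0, which is L ⇒ W
n=2: the only move is to 1(W), a W ⇒ L
n=3: can move to 2, which is L ⇒ W
n=4: the only move is to 3(W), a W ⇒ L
n=5: can move to 4, which is L ⇒ W
n=6: can move to 2, which is L ⇒ W
n=7: the only move is to 6(W), a W ⇒ L
n=8: can move to 7, which is L ⇒ W
n=9: moves to 3(W), 8(W); every one is W ⇒ L
n=10: can move to 9, which is L ⇒ W
n=11: the only move is to 10(W), a W ⇒ L
n=12: can move to 4, which is L ⇒ W
n=13: the only move is to 12(W), a W ⇒ L
n=14: can move to 13, which is L ⇒ W
n=15: moves to 5(W), 14(W); every one is W ⇒ L
n=16: can move to 15, which is L ⇒ W
n=17: the only move is to 16(W), a W ⇒ L
n=18: can move to 17, which is L ⇒ W
n=19: the only move is to 18(W), a W ⇒ L
n=20: can move to 19, which is L ⇒ W
n=21: can move to 7, which is L ⇒ W
Reading off the rows marked L gives the requested list; there are 10 such values of n.

0, 2, 4, 7, 9, 11, 13, 15, 17, 19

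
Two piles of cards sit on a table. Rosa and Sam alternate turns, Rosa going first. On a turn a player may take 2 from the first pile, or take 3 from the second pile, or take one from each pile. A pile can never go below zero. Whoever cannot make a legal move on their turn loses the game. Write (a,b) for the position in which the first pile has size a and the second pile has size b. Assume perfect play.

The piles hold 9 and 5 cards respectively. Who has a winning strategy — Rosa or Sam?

Sam wins.

Classify positions by backward induction: terminal positions (no move available) are L. From any other position, the mover wins iff some move reaches an L.
No move ever increases a pile, so every position that can arise here has a ≤ 9 and b ≤ 5; it is enough to label the cells with 0 ≤ a ≤ 9 and 0 ≤ b ≤ 5.
Every move lowers a or b (never raises either), so fill the grid row by row in increasing a, and left to right within a row: each cell's successors are then already labelled.
      b=0  b=1  b=2  b=3  b=4  b=5
a=0:    L    L    L    W    W    W
a=1:    L    W    W    W    L    L
a=2:    W    W    W    L    L    W
a=3:    W    L    L    L    W    W
a=4:    L    L    W    W    W    L
a=5:    L    W    W    W    L    L
a=6:    W    W    L    L    L    W
a=7:    W    L    L    W    W    W
a=8:    L    L    W    W    W    L
a=9:    L    W    W    W    L    L
Cells with no legal move (terminal, hence L): (0,0), (0,1), (0,2), (1,0).
The remaining L cells, each justified by listing all of its moves:
(1,4): L (options (1,1)(W), (0,3)(W) are all W)
(1,5): L (options (1,2)(W), (0,4)(W) are all W)
(2,3): L (options (0,3)(W), (2,0)(W), (1,2)(W) are all W)
(2,4): L (options (0,4)(W), (2,1)(W), (1,3)(W) are all W)
(3,1): L (options (1,1)(W), (2,0)(W) are all W)
(3,2): L (options (1,2)(W), (2,1)(W) are all W)
(3,3): L (options (1,3)(W), (3,0)(W), (2,2)(W) are all W)
(4,0): L (sole option (2,0)(W) is W)
(4,1): L (options (2,1)(W), (3,0)(W) are all W)
(4,5): L (options (2,5)(W), (4,2)(W), (3,4)(W) are all W)
(5,0): L (sole option (3,0)(W) is W)
(5,4): L (options (3,4)(W), (5,1)(W), (4,3)(W) are all W)
(5,5): L (options (3,5)(W), (5,2)(W), (4,4)(W) are all W)
(6,2): L (options (4,2)(W), (5,1)(W) are all W)
(6,3): L (options (4,3)(W), (6,0)(W), (5,2)(W) are all W)
(6,4): L (options (4,4)(W), (6,1)(W), (5,3)(W) are all W)
(7,1): L (options (5,1)(W), (6,0)(W) are all W)
(7,2): L (options (5,2)(W), (6,1)(W) are all W)
(8,0): L (sole option (6,0)(W) is W)
(8,1): L (options (6,1)(W), (7,0)(W) are all W)
(8,5): L (options (6,5)(W), (8,2)(W), (7,4)(W) are all W)
(9,0): L (sole option (7,0)(W) is W)
(9,4): L (options (7,4)(W), (9,1)(W), (8,3)(W) are all W)
(9,5): L (options (7,5)(W), (9,2)(W), (8,4)(W) are all W)
Every other cell has at least one move into one of the L cells above, so it is W.
The starting position (9,5) is L: whatever Rosa does, the opponent receives a W position.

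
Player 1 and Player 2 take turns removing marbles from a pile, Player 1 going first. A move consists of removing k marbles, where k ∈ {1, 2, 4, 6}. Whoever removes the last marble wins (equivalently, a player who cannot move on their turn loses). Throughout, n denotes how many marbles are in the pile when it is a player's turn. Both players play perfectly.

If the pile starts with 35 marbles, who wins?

Player 2 wins.

Work bottom-up. With no move the player to move loses. Otherwise the position is W if at least one move leads to an L position for the opponent, and L if every move leads to a W.
n=0: no move → L
n=1: reaches L-position 0 → W
n=2: reaches L-position 0 → W
n=3: only reaches 2(W), 1(W), all W → L
n=4: reaches L-position 3 → W
n=5: reaches L-position 3 → W
n=6: reaches L-position 0 → W
n=7: reaches L-position 3 → W
n=8: only reaches 7(W), 6(W), 4(W), 2(W), all W → L
n=9: reaches L-position 8 → W
n=10: reaches L-position 8 → W
n=11: only reaches 10(W), 9(W), 7(W), 5(W), all W → L
n=12: reaches L-position 11 → W
n=13: reaches L-position 11 → W
n=14: reaches L-position 8 → W
n=15: reaches L-position 11 → W
n=16: only reaches 15(W), 14(W), 12(W), 10(W), all W → L
n=17: reaches L-position 16 → W
n=18: reaches L-position 16 → W
n=19: only reaches 18(W), 17(W), 15(W), 13(W), all W → L
n=20: reaches L-position 19 → W
n=21: reaches L-position 19 → W
n=22: reaches L-position 16 → W
n=23: reaches L-position 19 → W
n=24: only reaches 23(W), 22(W), 20(W), 18(W), all W → L
n=25: reaches L-position 24 → W
n=26: reaches L-position 24 → W
n=27: only reaches 26(W), 25(W), 23(W), 21(W), all W → L
n=28: reaches L-position 27 → W
n=29: reaches L-position 27 → W
n=30: reaches L-position 24 → W
n=31: reaches L-position 27 → W
n=32: only reaches 31(W), 30(W), 28(W), 26(W), all W → L
n=33: reaches L-position 32 → W
n=34: reaches L-position 32 → W
n=35: only reaches 34(W), 33(W), 31(W), 29(W), all W → L
The starting position 35 is L: whatever Player 1 does, the opponent receives a W position.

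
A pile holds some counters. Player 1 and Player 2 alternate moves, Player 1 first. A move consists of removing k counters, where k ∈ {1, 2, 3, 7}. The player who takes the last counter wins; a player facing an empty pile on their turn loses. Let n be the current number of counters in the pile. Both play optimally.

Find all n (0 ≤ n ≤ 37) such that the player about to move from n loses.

Positions with no move are L. A position that does have a move is losing for the player to move precisely when every available move leads to a winning position for the opponent. Fill in the labels:
n=0: no move → L
n=1: W (go to 0, an L position)
n=2: W (go to 0, an L position)
n=3: W (go to 0, an L position)
n=4: L (options 3(W), 2(W), 1(W) are all W)
n=5: W (go to 4, an L position)
n=6: W (go to 4, an L position)
n=7: W (go to 4, an L position)
n=8: L (options 7(W), 6(W), 5(W), 1(W) are all W)
n=9: W (go to 8, an L position)
n=10: W (go to 8, an L position)
n=11: W (go to 8, an L position)
n=12: L (options 11(W), 10(W), 9(W), 5(W) are all W)
n=13: W (go to 12, an L position)
n=14: W (go to 12, an L position)
n=15: W (go to 12, an L position)
n=16: L (options 15(W), 14(W), 13(W), 9(W) are all W)
n=17: W (go to 16, an L position)
n=18: W (go to 16, an L position)
n=19: W (go to 16, an L position)
n=20: L (options 19(W), 18(W), 17(W), 13(W) are all W)
n=21: W (go to 20, an L position)
n=22: W (go to 20, an L position)
n=23: W (go to 20, an L position)
n=24: L (options 23(W), 22(W), 21(W), 17(W) are all W)
n=25: W (go to 24, an L position)
n=26: W (go to 24, an L position)
n=27: W (go to 24, an L position)
n=28: L (options 27(W), 26(W), 25(W), 21(W) are all W)
n=29: W (go to 28, an L position)
n=30: W (go to 28, an L position)
n=31: W (go to 28, an L position)
n=32: L (options 31(W), 30(W), 29(W), 25(W) are all W)
n=33: W (go to 32, an L position)
n=34: W (go to 32, an L position)
n=35: W (go to 32, an L position)
n=36: L (options 35(W), 34(W), 33(W), 29(W) are all W)
n=37: W (go to 36, an L position)
The losing starting values of n are exactly the entries labelled L in this table (10 of them).

0, 4, 8, 12, 16, 20, 24, 28, 32, 36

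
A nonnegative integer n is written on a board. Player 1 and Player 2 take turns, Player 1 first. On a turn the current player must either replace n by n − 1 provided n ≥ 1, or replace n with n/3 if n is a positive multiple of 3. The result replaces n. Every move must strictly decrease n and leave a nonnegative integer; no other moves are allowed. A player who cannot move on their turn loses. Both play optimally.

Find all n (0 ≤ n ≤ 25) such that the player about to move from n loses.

0, 2, 4, 7, 9, 11, 13, 15, 17, 19, 22, 24

Use the standard recursion: the mover loses at a terminal position; elsewhere, the mover wins exactly when some move hands the opponent an L position.
n=0: no move → L
n=1: reaches L-position 0 → W
n=2: only reaches 1(W), which is W → L
n=3: reaches L-position 2 → W
n=4: only reaches 3(W), which is W → L
n=5: reaches L-position 4 → W
n=6: reaches L-position 2 → W
n=7: only reaches 6(W), which is W → L
n=8: reaches L-position 7 → W
n=9: only reaches 3(W), 8(W), all W → L
n=10: reaches L-position 9 → W
n=11: only reaches 10(W), which is W → L
n=12: reaches L-position 4 → W
n=13: only reaches 12(W), which is W → L
n=14: reaches L-position 13 → W
n=15: only reaches 5(W), 14(W), all W → L
n=16: reaches L-position 15 → W
n=17: only reaches 16(W), which is W → L
n=18: reaches L-position 17 → W
n=19: only reaches 18(W), which is W → L
n=20: reaches L-position 19 → W
n=21: reaches L-position 7 → W
n=22: only reaches 21(W), which is W → L
n=23: reaches L-position 22 → W
n=24: only reaches 8(W), 23(W), all W → L
n=25: reaches L-position 24 → W
The losing starting values of n are exactly the entries labelled L in this table (12 of them).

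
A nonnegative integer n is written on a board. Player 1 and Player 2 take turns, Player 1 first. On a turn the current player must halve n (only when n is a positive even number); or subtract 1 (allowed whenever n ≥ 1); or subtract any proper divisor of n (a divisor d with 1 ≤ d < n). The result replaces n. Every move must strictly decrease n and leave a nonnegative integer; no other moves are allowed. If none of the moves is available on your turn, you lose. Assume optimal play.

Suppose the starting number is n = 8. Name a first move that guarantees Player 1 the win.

Build the W/L table. Terminal = L. A non-terminal position is W if it has a move to some L; otherwise it is L.
n=0: no move → L
n=1: reaches L-position 0 → W
n=2: only reaches 1(W), which is W → L
n=3: reaches L-position 2 → W
n=4: reaches L-position 2 → W
n=5: only reaches 4(W), which is W → L
n=6: reaches L-position 5 → W
n=7: only reaches 6(W), which is W → L
n=8: reaches L-position 7 → W
From 8, the L positions reachable in one move are: 7.

Move to 7.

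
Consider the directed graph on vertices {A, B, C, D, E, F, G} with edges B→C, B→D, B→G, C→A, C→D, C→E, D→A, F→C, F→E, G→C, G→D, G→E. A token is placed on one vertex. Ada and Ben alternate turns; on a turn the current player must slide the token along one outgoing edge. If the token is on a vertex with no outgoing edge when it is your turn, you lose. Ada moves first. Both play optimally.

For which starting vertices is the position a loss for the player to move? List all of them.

Build the W/L table. Terminal = L. A non-terminal position is W if it has a move to some L; otherwise it is L.
Every edge goes from a vertex to one that appears earlier in the order A, E, D, C, G, B, F, so processing vertices in that order labels each vertex after all of its successors.
A: no outgoing edge → L
E: no outgoing edge → L
D: W (go to A, an L position)
C: W (go to E, an L position)
G: W (go to E, an L position)
B: L (options G(W), C(W), D(W) are all W)
F: W (go to E, an L position)
The losing starting vertices are exactly the entries labelled L in this table (3 of them).

A, B, E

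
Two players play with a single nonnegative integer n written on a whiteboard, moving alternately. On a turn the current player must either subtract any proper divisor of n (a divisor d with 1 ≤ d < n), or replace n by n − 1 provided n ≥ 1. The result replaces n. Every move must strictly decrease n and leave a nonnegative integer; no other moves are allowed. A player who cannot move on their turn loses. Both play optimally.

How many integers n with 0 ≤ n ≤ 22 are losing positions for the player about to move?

Classify positions by backward induction: terminal positions (no move available) are L. From any other position, the mover wins iff some move reaches an L.
n=0: no move → L
n=1: →0(L), so W
n=2: →1(W) only, which is W, so L
n=3: →2(L), so W
n=4: →2(L), so W
n=5: →4(W) only, which is W, so L
n=6: →5(L), so W
n=7: →6(W) only, which is W, so L
n=8: →7(L), so W
n=9: →6(W), 8(W) — all W, so L
n=10: →5(L), so W
n=11: →10(W) only, which is W, so L
n=12: →9(L), so W
n=13: →12(W) only, which is W, so L
n=14: →7(L), so W
n=15: →10(W), 12(W), 14(W) — all W, so L
n=16: →15(L), so W
n=17: →16(W) only, which is W, so L
n=18: →9(L), so W
n=19: →18(W) only, which is W, so L
n=20: →15(L), so W
n=21: →14(W), 18(W), 20(W) — all W, so L
n=22: →11(L), so W
L entries with 0 ≤ n ≤ 22: n = 0, 2, 5, 7, 9, 11, 13, 15, 17, 19, 21; that makes 11.

11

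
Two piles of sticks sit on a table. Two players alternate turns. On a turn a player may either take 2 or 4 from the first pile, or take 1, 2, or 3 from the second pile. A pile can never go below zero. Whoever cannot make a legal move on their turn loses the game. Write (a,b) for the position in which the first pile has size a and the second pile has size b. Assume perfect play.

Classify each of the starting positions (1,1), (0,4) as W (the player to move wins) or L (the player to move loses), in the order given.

Compute win/loss labels from the base case upward. A position with no move is L. Any other position is W if it can reach an L in one move, else L.
No move ever increases a pile, so every position that can arise here has a ≤ 1 and b ≤ 4; it is enough to label the cells with 0 ≤ a ≤ 1 and 0 ≤ b ≤ 4.
Every move lowers a or b (never raises either), so fill the grid row by row in increasing a, and left to right within a row: each cell's successors are then already labelled.
      b=0  b=1  b=2  b=3  b=4
a=0:    L    W    W    W    L
a=1:    L    W    W    W    L
Cells with no legal move (terminal, hence L): (0,0), (1,0).
The remaining L cells, each justified by listing all of its moves:
(0,4): →(0,3)(W), (0,2)(W), (0,1)(W) — all W, so L
(1,4): →(1,3)(W), (1,2)(W), (1,1)(W) — all W, so L
Every other cell has at least one move into one of the L cells above, so it is W.
(1,1): the move to (1,0) reaches an L cell, so W
(0,4): one of the L cells justified above, so L

(1,1): W, (0,4): L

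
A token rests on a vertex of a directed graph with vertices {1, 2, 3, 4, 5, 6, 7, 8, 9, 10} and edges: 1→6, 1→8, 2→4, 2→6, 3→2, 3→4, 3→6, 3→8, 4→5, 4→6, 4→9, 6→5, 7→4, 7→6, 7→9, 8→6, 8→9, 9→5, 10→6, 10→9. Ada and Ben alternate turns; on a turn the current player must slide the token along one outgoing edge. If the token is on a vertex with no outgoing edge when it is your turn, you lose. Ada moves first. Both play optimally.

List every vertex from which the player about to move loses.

Label each position W (a win for the player to move) or L (a loss). A position with no legal move is L; any other position is W exactly when some move reaches an L, and L when every move reaches a W.
Every edge goes from a vertex to one that appears earlier in the order 5, 9, 6, 4, 8, 2, 3, 10, 1, 7, so processing vertices in that order labels each vertex after all of its successors.
5: no outgoing edge → L
9: →5(L), so W
6: →5(L), so W
4: →5(L), so W
8: →6(W), 9(W) — all W, so L
2: →4(W), 6(W) — all W, so L
3: →2(L), so W
10: →6(W), 9(W) — all W, so L
1: →8(L), so W
7: →4(W), 6(W), 9(W) — all W, so L
Reading off the rows marked L gives the requested list; there are 5 such vertices.

2, 5, 7, 8, 10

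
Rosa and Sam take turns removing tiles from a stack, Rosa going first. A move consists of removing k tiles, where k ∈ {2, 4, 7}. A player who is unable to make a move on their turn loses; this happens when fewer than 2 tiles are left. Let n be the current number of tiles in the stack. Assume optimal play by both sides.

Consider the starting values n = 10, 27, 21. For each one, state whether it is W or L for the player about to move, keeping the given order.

Build the W/L table. Terminal = L. A non-terminal position is W if it has a move to some L; otherwise it is L.
n=0: no move → L
n=1: no move → L
n=2: W (go to 0, an L position)
n=3: W (go to 1, an L position)
n=4: W (go to 0, an L position)
n=5: W (go to 1, an L position)
n=6: L (options 4(W), 2(W) are all W)
n=7: W (go to 0, an L position)
n=8: W (go to 6, an L position)
n=9: L (options 7(W), 5(W), 2(W) are all W)
n=10: W (go to 6, an L position)
n=11: W (go to 9, an L position)
n=12: L (options 10(W), 8(W), 5(W) are all W)
n=13: W (go to 9, an L position)
n=14: W (go to 12, an L position)
n=15: L (options 13(W), 11(W), 8(W) are all W)
n=16: W (go to 12, an L position)
n=17: W (go to 15, an L position)
n=18: L (options 16(W), 14(W), 11(W) are all W)
n=19: W (go to 15, an L position)
n=20: W (go to 18, an L position)
n=21: L (options 19(W), 17(W), 14(W) are all W)
n=22: W (go to 18, an L position)
n=23: W (go to 21, an L position)
n=24: L (options 22(W), 20(W), 17(W) are all W)
n=25: W (go to 21, an L position)
n=26: W (go to 24, an L position)
n=27: L (options 25(W), 23(W), 20(W) are all W)

10: W, 27: L, 21: L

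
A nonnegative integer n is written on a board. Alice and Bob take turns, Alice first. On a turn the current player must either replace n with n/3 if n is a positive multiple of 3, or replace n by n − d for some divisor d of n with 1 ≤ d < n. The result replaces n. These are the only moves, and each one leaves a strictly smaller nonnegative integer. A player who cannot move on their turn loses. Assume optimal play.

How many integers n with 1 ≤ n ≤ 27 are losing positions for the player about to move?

11

Work bottom-up. With no move the player to move loses. Otherwise the position is W if at least one move leads to an L position for the opponent, and L if every move leads to a W.
n=0: no move → L
n=1: no move → L
n=2: →1(L), so W
n=3: →1(L), so W
n=4: →2(W), 3(W) — all W, so L
n=5: →4(L), so W
n=6: →4(L), so W
n=7: →6(W) only, which is W, so L
n=8: →4(L), so W
n=9: →3(W), 6(W), 8(W) — all W, so L
n=10: →9(L), so W
n=11: →10(W) only, which is W, so L
n=12: →4(L), so W
n=13: →12(W) only, which is W, so L
n=14: →7(L), so W
n=15: →5(W), 10(W), 12(W), 14(W) — all W, so L
n=16: →15(L), so W
n=17: →16(W) only, which is W, so L
n=18: →9(L), so W
n=19: →18(W) only, which is W, so L
n=20: →15(L), so W
n=21: →7(L), so W
n=22: →11(L), so W
n=23: →22(W) only, which is W, so L
n=24: →23(L), so W
n=25: →20(W), 24(W) — all W, so L
n=26: →13(L), so W
n=27: →9(L), so W
L entries with 1 ≤ n ≤ 27 (n=0 is outside the asked range and is not counted): n = 1, 4, 7, 9, 11, 13, 15, 17, 19, 23, 25; that makes 11.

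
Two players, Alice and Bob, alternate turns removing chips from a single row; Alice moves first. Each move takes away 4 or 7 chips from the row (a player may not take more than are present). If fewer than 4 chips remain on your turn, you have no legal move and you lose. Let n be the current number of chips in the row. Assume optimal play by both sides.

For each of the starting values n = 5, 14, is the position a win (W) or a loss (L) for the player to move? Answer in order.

Work bottom-up. With no move the player to move loses. Otherwise the position is W if at least one move leads to an L position for the opponent, and L if every move leads to a W.
n=0: no move → L
n=1: no move → L
n=2: no move → L
n=3: no move → L
n=4: can move to 0, which is L ⇒ W
n=5: can move to 1, which is L ⇒ W
n=6: can move to 2, which is L ⇒ W
n=7: can move to 3, which is L ⇒ W
n=8: can move to 1, which is L ⇒ W
n=9: can move to 2, which is L ⇒ W
n=10: can move to 3, which is L ⇒ W
n=11: moves to 7(W), 4(W); every one is W ⇒ L
n=12: moves to 8(W), 5(W); every one is W ⇒ L
n=13: moves to 9(W), 6(W); every one is W ⇒ L
n=14: moves to 10(W), 7(W); every one is W ⇒ L

5: W, 14: L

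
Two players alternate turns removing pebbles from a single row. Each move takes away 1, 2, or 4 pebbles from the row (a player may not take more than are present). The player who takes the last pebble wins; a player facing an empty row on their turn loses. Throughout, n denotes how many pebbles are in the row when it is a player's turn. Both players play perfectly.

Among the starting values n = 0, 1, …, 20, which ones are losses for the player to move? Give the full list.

Classify positions by backward induction: terminal positions (no move available) are L. From any other position, the mover wins iff some move reaches an L.
n=0: no move → L
n=1: W (go to 0, an L position)
n=2: W (go to 0, an L position)
n=3: L (options 2(W), 1(W) are all W)
n=4: W (go to 3, an L position)
n=5: W (go to 3, an L position)
n=6: L (options 5(W), 4(W), 2(W) are all W)
n=7: W (go to 6, an L position)
n=8: W (go to 6, an L position)
n=9: L (options 8(W), 7(W), 5(W) are all W)
n=10: W (go to 9, an L position)
n=11: W (go to 9, an L position)
n=12: L (options 11(W), 10(W), 8(W) are all W)
n=13: W (go to 12, an L position)
n=14: W (go to 12, an L position)
n=15: L (options 14(W), 13(W), 11(W) are all W)
n=16: W (go to 15, an L position)
n=17: W (go to 15, an L position)
n=18: L (options 17(W), 16(W), 14(W) are all W)
n=19: W (go to 18, an L position)
n=20: W (go to 18, an L position)
Reading off the rows marked L gives the requested list; there are 7 such values of n.

0, 3, 6, 9, 12, 15, 18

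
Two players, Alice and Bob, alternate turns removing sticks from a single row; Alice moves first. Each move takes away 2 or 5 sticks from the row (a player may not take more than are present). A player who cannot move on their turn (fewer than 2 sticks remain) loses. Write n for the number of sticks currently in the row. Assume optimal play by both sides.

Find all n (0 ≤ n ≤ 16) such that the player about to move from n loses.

Work bottom-up. With no move the player to move loses. Otherwise the position is W if at least one move leads to an L position for the opponent, and L if every move leads to a W.
n=0: no move → L
n=1: no move → L
n=2: →0(L), so W
n=3: →1(L), so W
n=4: →2(W) only, which is W, so L
n=5: →0(L), so W
n=6: →4(L), so W
n=7: →5(W), 2(W) — all W, so L
n=8: →6(W), 3(W) — all W, so L
n=9: →7(L), so W
n=10: →8(L), so W
n=11: →9(W), 6(W) — all W, so L
n=12: →7(L), so W
n=13: →11(L), so W
n=14: →12(W), 9(W) — all W, so L
n=15: →13(W), 10(W) — all W, so L
n=16: →14(L), so W
The losing starting values of n are exactly the entries labelled L in this table (8 of them).

0, 1, 4, 7, 8, 11, 14, 15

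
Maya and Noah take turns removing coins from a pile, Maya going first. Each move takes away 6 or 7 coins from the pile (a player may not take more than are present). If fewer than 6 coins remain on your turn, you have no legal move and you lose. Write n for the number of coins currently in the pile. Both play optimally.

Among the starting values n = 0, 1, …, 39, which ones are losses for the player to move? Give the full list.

0, 1, 2, 3, 4, 5, 13, 14, 15, 16, 17, 18, 26, 27, 28, 29, 30, 31, 39

Compute win/loss labels from the base case upward. A position with no move is L. Any other position is W if it can reach an L in one move, else L.
n=0: no move → L
n=1: no move → L
n=2: no move → L
n=3: no move → L
n=4: no move → L
n=5: no move → L
n=6: W (go to 0, an L position)
n=7: W (go to 1, an L position)
n=8: W (go to 2, an L position)
n=9: W (go to 3, an L position)
n=10: W (go to 4, an L position)
n=11: W (go to 5, an L position)
n=12: W (go to 5, an L position)
n=13: L (options 7(W), 6(W) are all W)
n=14: L (options 8(W), 7(W) are all W)
n=15: L (options 9(W), 8(W) are all W)
n=16: L (options 10(W), 9(W) are all W)
n=17: L (options 11(W), 10(W) are all W)
n=18: L (options 12(W), 11(W) are all W)
n=19: W (go to 13, an L position)
n=20: W (go to 14, an L position)
n=21: W (go to 15, an L position)
n=22: W (go to 16, an L position)
n=23: W (go to 17, an L position)
n=24: W (go to 18, an L position)
n=25: W (go to 18, an L position)
n=26: L (options 20(W), 19(W) are all W)
n=27: L (options 21(W), 20(W) are all W)
n=28: L (options 22(W), 21(W) are all W)
n=29: L (options 23(W), 22(W) are all W)
n=30: L (options 24(W), 23(W) are all W)
n=31: L (options 25(W), 24(W) are all W)
n=32: W (go to 26, an L position)
n=33: W (go to 27, an L position)
n=34: W (go to 28, an L position)
n=35: W (go to 29, an L position)
n=36: W (go to 30, an L position)
n=37: W (go to 31, an L position)
n=38: W (go to 31, an L position)
n=39: L (options 33(W), 32(W) are all W)
Reading off the rows marked L gives the requested list; there are 19 such values of n.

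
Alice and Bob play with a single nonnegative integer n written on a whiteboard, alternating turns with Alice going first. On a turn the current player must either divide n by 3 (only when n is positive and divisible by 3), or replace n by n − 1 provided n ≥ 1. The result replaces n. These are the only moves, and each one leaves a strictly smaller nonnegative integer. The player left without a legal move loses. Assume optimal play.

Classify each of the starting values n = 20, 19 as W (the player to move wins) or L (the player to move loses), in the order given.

20: W, 19: L

Work bottom-up. With no move the player to move loses. Otherwise the position is W if at least one move leads to an L position for the opponent, and L if every move leads to a W.
n=0: no move → L
n=1: reaches L-position 0 → W
n=2: only reaches 1(W), which is W → L
n=3: reaches L-position 2 → W
n=4: only reaches 3(W), which is W → L
n=5: reaches L-position 4 → W
n=6: reaches L-position 2 → W
n=7: only reaches 6(W), which is W → L
n=8: reaches L-position 7 → W
n=9: only reaches 3(W), 8(W), all W → L
n=10: reaches L-position 9 → W
n=11: only reaches 10(W), which is W → L
n=12: reaches L-position 4 → W
n=13: only reaches 12(W), which is W → L
n=14: reaches L-position 13 → W
n=15: only reaches 5(W), 14(W), all W → L
n=16: reaches L-position 15 → W
n=17: only reaches 16(W), which is W → L
n=18: reaches L-position 17 → W
n=19: only reaches 18(W), which is W → L
n=20: reaches L-position 19 → W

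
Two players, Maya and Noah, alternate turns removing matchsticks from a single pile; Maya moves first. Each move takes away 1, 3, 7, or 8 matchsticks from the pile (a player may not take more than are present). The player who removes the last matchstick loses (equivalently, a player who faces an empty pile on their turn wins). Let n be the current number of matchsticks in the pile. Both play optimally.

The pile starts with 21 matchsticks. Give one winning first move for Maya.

Build the W/L table. Terminal = W. A non-terminal position is W if it has a move to some L; otherwise it is L.
n=0: no move; the opponent has just taken the last matchstick and therefore loses → W
n=1: only reaches 0(W), which is W → L
n=2: reaches L-position 1 → W
n=3: only reaches 2(W), 0(W), all W → L
n=4: reaches L-position 3 → W
n=5: only reaches 4(W), 2(W), all W → L
n=6: reaches L-position 5 → W
n=7: only reaches 6(W), 4(W), 0(W), all W → L
n=8: reaches L-position 7 → W
n=9: reaches L-position 1 → W
n=10: reaches L-position 7 → W
n=11: reaches L-position 3 → W
n=12: reaches L-position 5 → W
n=13: reaches L-position 5 → W
n=14: reaches L-position 7 → W
n=15: reaches L-position 7 → W
n=16: only reaches 15(W), 13(W), 9(W), 8(W), all W → L
n=17: reaches L-position 16 → W
n=18: only reaches 17(W), 15(W), 11(W), 10(W), all W → L
n=19: reaches L-position 18 → W
n=20: only reaches 19(W), 17(W), 13(W), 12(W), all W → L
n=21: reaches L-position 20 → W
From 21, the L positions reachable in one move are: 20, 18. Any move reaching one of these is winning.

Remove 1, leaving 20.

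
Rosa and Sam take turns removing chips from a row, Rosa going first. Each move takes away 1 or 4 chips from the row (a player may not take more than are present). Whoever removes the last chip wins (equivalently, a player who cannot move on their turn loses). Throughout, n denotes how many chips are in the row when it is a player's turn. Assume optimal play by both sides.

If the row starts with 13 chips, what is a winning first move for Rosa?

Classify positions by backward induction: terminal positions (no move available) are L. From any other position, the mover wins iff some move reaches an L.
n=0: no move → L
n=1: can move to 0, which is L ⇒ W
n=2: the only move is to 1(W), a W ⇒ L
n=3: can move to 2, which is L ⇒ W
n=4: can move to 0, which is L ⇒ W
n=5: moves to 4(W), 1(W); every one is W ⇒ L
n=6: can move to 5, which is L ⇒ W
n=7: moves to 6(W), 3(W); every one is W ⇒ L
n=8: can move to 7, which is L ⇒ W
n=9: can move to 5, which is L ⇒ W
n=10: moves to 9(W), 6(W); every one is W ⇒ L
n=11: can move to 10, which is L ⇒ W
n=12: moves to 11(W), 8(W); every one is W ⇒ L
n=13: can move to 12, which is L ⇒ W
From 13, the L positions reachable in one move are: 12.

Remove 1, leaving 12.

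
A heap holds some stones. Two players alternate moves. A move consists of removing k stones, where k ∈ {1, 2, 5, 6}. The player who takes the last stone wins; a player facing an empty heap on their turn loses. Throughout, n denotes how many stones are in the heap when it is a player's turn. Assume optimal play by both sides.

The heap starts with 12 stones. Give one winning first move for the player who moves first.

Use the standard recursion: the mover loses at a terminal position; elsewhere, the mover wins exactly when some move hands the opponent an L position.
n=0: no move → L
n=1: W (go to 0, an L position)
n=2: W (go to 0, an L position)
n=3: L (options 2(W), 1(W) are all W)
n=4: W (go to 3, an L position)
n=5: W (go to 3, an L position)
n=6: W (go to 0, an L position)
n=7: L (options 6(W), 5(W), 2(W), 1(W) are all W)
n=8: W (go to 7, an L position)
n=9: W (go to 7, an L position)
n=10: L (options 9(W), 8(W), 5(W), 4(W) are all W)
n=11: W (go to 10, an L position)
n=12: W (go to 10, an L position)
From 12, the L positions reachable in one move are: 10, 7. Any move reaching one of these is winning.

Remove 2, leaving 10.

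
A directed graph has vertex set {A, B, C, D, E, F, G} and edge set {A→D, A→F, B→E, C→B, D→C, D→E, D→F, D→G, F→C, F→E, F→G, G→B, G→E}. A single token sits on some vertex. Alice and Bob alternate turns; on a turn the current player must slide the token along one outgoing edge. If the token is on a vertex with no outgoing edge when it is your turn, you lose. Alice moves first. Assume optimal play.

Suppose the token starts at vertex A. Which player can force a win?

Compute win/loss labels from the base case upward. A position with no move is L. Any other position is W if it can reach an L in one move, else L.
Every edge goes from a vertex to one that appears earlier in the order E, B, G, C, F, D, A, so processing vertices in that order labels each vertex after all of its successors.
E: no outgoing edge → L
B: W (go to E, an L position)
G: W (go to E, an L position)
C: L (sole option B(W) is W)
F: W (go to C, an L position)
D: W (go to C, an L position)
A: L (options D(W), F(W) are all W)
Every move from A reaches a W position, so the mover loses.

Bob wins.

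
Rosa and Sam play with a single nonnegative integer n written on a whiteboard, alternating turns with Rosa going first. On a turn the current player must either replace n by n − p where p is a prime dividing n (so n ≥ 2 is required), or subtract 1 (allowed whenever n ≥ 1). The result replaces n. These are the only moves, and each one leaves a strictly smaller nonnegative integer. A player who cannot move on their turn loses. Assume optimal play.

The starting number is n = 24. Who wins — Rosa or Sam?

Sam wins.

Compute win/loss labels from the base case upward. A position with no move is L. Any other position is W if it can reach an L in one move, else L.
n=0: no move → L
n=1: W (go to 0, an L position)
n=2: W (go to 0, an L position)
n=3: W (go to 0, an L position)
n=4: L (options 2(W), 3(W) are all W)
n=5: W (go to 0, an L position)
n=6: W (go to 4, an L position)
n=7: W (go to 0, an L position)
n=8: L (options 6(W), 7(W) are all W)
n=9: W (go to 8, an L position)
n=10: W (go to 8, an L position)
n=11: W (go to 0, an L position)
n=12: L (options 9(W), 10(W), 11(W) are all W)
n=13: W (go to 0, an L position)
n=14: W (go to 12, an L position)
n=15: W (go to 12, an L position)
n=16: L (options 14(W), 15(W) are all W)
n=17: W (go to 0, an L position)
n=18: W (go to 16, an L position)
n=19: W (go to 0, an L position)
n=20: L (options 15(W), 18(W), 19(W) are all W)
n=21: W (go to 20, an L position)
n=22: W (go to 20, an L position)
n=23: W (go to 0, an L position)
n=24: L (options 21(W), 22(W), 23(W) are all W)
Every move from 24 reaches a W position, so the mover loses.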